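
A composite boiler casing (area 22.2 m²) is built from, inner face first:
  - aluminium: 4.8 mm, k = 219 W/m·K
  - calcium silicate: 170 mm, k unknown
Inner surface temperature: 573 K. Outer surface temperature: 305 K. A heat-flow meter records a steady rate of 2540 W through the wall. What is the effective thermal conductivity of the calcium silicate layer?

Series thermal resistances:
R_aluminium = L/(kA) = 0.0048/(219×22.2) = 9.873×10^-7 K/W
Sum of known resistances R_other = 9.873×10^-7 K/W
Total R = ΔT/Q = 268/2540 = 0.1055 K/W
R_calcium silicate = R_total − R_other = 0.1055 K/W
k = L/(R·A) = 0.17/(0.1055×22.2)

k ≈ 0.0726 W/(m·K)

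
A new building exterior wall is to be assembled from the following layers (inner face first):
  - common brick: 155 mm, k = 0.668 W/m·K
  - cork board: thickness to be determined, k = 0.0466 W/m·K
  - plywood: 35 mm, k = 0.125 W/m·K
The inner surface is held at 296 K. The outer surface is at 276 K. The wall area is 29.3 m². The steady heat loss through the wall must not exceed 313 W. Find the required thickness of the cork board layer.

Series thermal resistances:
R_common brick = L/(kA) = 0.155/(0.668×29.3) = 0.007919 K/W
R_plywood = L/(kA) = 0.035/(0.125×29.3) = 0.009556 K/W
Sum of the known resistances R_other = 0.01748 K/W
Required total resistance R_tot = ΔT/Q_allow = 20/313 = 0.0639 K/W
R_cork board = R_tot − R_other = 0.04642 K/W
L = R·k·A = 0.04642×0.0466×29.3

L ≈ 63.4 mm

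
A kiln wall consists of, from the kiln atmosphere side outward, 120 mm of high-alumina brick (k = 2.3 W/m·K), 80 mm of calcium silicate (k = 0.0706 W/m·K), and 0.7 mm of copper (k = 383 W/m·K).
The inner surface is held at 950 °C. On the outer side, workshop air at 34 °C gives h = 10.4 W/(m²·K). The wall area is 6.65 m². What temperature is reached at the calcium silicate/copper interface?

T ≈ 103 °C

Using the resistance-network approach (series):
R_high-alumina brick = L/(kA) = 0.12/(2.3×6.65) = 0.007846 K/W
R_calcium silicate = L/(kA) = 0.08/(0.0706×6.65) = 0.1704 K/W
R_copper = L/(kA) = 0.0007/(383×6.65) = 2.748×10^-7 K/W
R_outer film = 1/(h_o·A) = 1/(10.4×6.65) = 0.01446 K/W
R_total = 0.1927 K/W;  Q = ΔT/R_total = 916/0.1927 = 4753 W
T_interface = T_inner − Q·ΣR(inner→interface) = 950 − 4750×0.1782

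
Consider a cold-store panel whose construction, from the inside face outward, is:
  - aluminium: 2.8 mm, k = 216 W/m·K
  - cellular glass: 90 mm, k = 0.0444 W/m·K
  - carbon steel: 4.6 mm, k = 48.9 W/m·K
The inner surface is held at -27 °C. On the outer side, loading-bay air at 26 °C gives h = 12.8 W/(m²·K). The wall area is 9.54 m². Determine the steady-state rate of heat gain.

Model the wall as resistances in series:
R_aluminium = L/(kA) = 0.0028/(216×9.54) = 1.359×10^-6 K/W
R_cellular glass = L/(kA) = 0.09/(0.0444×9.54) = 0.2125 K/W
R_carbon steel = L/(kA) = 0.0046/(48.9×9.54) = 9.861×10^-6 K/W
R_outer film = 1/(h_o·A) = 1/(12.8×9.54) = 0.008189 K/W
R_total = 0.2207 K/W
Q = ΔT / R_total = 53 / 0.2207

Q ≈ 240 W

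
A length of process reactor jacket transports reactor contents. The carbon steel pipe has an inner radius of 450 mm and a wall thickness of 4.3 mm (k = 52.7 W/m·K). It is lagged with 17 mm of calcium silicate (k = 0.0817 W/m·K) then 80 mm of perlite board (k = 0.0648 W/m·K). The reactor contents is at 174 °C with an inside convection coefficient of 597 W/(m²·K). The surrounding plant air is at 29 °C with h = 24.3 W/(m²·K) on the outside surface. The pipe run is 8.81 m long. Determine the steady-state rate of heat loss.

Q ≈ 2720 W

Radial resistances (cylindrical: R_cond = ln(r_o/r_i)/(2πkL), R_conv = 1/(h·2πrL)):
R_inner film = 1/(h_i·2πr₁L) = 1/(597×2π×0.45×8.81) = 6.724×10^-5 K/W
R_carbon steel pipe wall = ln(454.3/450)/(2π×52.7×8.81) = 3.26×10^-6 K/W
R_calcium silicate = ln(471.3/454.3)/(2π×0.0817×8.81) = 0.008123 K/W
R_perlite board = ln(551.3/471.3)/(2π×0.0648×8.81) = 0.04371 K/W
R_outer film = 1/(h_o·2πr_oL) = 1/(24.3×2π×0.5513×8.81) = 0.001348 K/W
R_total = 0.05325 K/W
Q = ΔT/R_total = 145/0.05325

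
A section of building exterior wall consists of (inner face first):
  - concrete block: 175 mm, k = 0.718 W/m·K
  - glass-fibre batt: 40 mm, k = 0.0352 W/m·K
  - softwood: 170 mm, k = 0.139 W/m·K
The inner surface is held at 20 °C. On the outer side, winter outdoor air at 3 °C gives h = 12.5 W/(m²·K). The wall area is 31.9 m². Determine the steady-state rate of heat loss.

Treating each layer as a thermal resistance in series:
R_concrete block = L/(kA) = 0.175/(0.718×31.9) = 0.007641 K/W
R_glass-fibre batt = L/(kA) = 0.04/(0.0352×31.9) = 0.03562 K/W
R_softwood = L/(kA) = 0.17/(0.139×31.9) = 0.03834 K/W
R_outer film = 1/(h_o·A) = 1/(12.5×31.9) = 0.002508 K/W
R_total = 0.08411 K/W
Q = ΔT / R_total = 17 / 0.08411

Q ≈ 202 W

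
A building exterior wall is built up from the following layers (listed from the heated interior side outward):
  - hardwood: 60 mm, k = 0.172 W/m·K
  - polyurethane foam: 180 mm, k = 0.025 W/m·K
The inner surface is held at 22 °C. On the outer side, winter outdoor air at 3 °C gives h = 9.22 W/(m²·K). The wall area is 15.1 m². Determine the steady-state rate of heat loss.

Q ≈ 37.5 W

Treating each layer as a thermal resistance in series:
R_hardwood = L/(kA) = 0.06/(0.172×15.1) = 0.0231 K/W
R_polyurethane foam = L/(kA) = 0.18/(0.025×15.1) = 0.4768 K/W
R_outer film = 1/(h_o·A) = 1/(9.22×15.1) = 0.007183 K/W
R_total = 0.5071 K/W
Q = ΔT / R_total = 19 / 0.5071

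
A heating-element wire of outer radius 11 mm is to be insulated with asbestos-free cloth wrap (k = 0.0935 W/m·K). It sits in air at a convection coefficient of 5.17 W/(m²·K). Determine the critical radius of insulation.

For a cylinder r_cr = k/h = 0.0935/5.17
r_cr = 18.1 mm; since the bare radius (11 mm) is below r_cr, adding a thin layer of insulation will *increase* heat loss.

r_cr ≈ 18.1 mm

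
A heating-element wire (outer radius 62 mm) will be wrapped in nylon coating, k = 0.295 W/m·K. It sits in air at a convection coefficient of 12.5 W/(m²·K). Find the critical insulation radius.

For a cylinder r_cr = k/h = 0.295/12.5
r_cr = 23.6 mm; since the bare radius (62 mm) is above r_cr, any added insulation will reduce heat loss.

r_cr ≈ 23.6 mm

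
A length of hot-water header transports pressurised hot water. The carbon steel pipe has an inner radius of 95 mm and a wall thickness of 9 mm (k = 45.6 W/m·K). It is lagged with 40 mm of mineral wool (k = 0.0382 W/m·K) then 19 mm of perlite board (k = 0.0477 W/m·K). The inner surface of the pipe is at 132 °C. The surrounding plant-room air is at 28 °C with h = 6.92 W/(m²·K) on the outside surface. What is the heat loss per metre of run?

q′ ≈ 54.4 W/m

Treating each annulus and film as a series resistance:
R_carbon steel pipe wall = ln(104/95)/(2π×45.6×1) = 3.159×10^-4 K/W
R_mineral wool = ln(144/104)/(2π×0.0382×1) = 1.356 K/W
R_perlite board = ln(163/144)/(2π×0.0477×1) = 0.4135 K/W
R_outer film = 1/(h_o·2πr_oL) = 1/(6.92×2π×0.163×1) = 0.1411 K/W
R_total = 1.911 K/W
Q = ΔT/R_total = 104/1.911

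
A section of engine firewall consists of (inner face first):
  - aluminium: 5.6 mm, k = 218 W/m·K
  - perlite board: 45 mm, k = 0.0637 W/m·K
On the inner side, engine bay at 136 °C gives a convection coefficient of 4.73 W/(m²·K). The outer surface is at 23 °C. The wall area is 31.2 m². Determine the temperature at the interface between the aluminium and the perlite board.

Thermal resistances in series:
R_inner film = 1/(h_i·A) = 1/(4.73×31.2) = 0.006776 K/W
R_aluminium = L/(kA) = 0.0056/(218×31.2) = 8.233×10^-7 K/W
R_perlite board = L/(kA) = 0.045/(0.0637×31.2) = 0.02264 K/W
R_total = 0.02942 K/W;  Q = ΔT/R_total = 113/0.02942 = 3841 W
T_interface = T_inner − Q·ΣR(inner→interface) = 136 − 3840×0.006777

T ≈ 110 °C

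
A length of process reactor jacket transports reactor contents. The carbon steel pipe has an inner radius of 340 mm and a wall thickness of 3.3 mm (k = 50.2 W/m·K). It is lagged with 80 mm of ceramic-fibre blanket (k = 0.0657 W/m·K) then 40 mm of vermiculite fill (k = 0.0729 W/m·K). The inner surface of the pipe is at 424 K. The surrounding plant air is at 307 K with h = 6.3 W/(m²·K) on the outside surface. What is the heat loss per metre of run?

q′ ≈ 154 W/m

Per-layer cylindrical resistances, series-summed:
R_carbon steel pipe wall = ln(343.3/340)/(2π×50.2×1) = 3.062×10^-5 K/W
R_ceramic-fibre blanket = ln(423.3/343.3)/(2π×0.0657×1) = 0.5074 K/W
R_vermiculite fill = ln(463.3/423.3)/(2π×0.0729×1) = 0.1971 K/W
R_outer film = 1/(h_o·2πr_oL) = 1/(6.3×2π×0.4633×1) = 0.05453 K/W
R_total = 0.7591 K/W
Q = ΔT/R_total = 117/0.7591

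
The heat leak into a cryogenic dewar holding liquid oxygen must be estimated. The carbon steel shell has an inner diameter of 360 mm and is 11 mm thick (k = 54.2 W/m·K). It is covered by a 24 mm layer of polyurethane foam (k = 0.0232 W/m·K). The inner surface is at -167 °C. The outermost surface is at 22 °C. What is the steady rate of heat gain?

Each spherical layer contributes R = (1/r_i − 1/r_o)/(4πk):
R_carbon steel shell = (1/0.18 − 1/0.191)/(4π×54.2) = 4.698×10^-4 K/W
R_polyurethane foam = (1/0.191 − 1/0.215)/(4π×0.0232) = 2.005 K/W
R_total = 2.005 K/W
Q = ΔT/R_total = 189/2.005

Q ≈ 94.3 W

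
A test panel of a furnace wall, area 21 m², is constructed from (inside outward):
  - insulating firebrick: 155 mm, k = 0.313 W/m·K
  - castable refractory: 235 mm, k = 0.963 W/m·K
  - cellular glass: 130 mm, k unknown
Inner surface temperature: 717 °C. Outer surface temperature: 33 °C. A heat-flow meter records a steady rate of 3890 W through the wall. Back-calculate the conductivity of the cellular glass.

k ≈ 0.044 W/(m·K)

Model the wall as resistances in series:
R_insulating firebrick = L/(kA) = 0.155/(0.313×21) = 0.02358 K/W
R_castable refractory = L/(kA) = 0.235/(0.963×21) = 0.01162 K/W
Sum of known resistances R_other = 0.0352 K/W
Total R = ΔT/Q = 684/3890 = 0.1758 K/W
R_cellular glass = R_total − R_other = 0.1406 K/W
k = L/(R·A) = 0.13/(0.1406×21)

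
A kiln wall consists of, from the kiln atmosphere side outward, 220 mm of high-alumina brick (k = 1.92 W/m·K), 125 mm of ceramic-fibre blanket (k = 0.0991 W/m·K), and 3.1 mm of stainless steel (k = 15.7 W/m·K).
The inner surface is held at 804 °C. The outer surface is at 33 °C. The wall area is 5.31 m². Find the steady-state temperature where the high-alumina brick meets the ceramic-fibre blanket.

T ≈ 740 °C

Model the wall as resistances in series:
R_high-alumina brick = L/(kA) = 0.22/(1.92×5.31) = 0.02158 K/W
R_ceramic-fibre blanket = L/(kA) = 0.125/(0.0991×5.31) = 0.2375 K/W
R_stainless steel = L/(kA) = 0.0031/(15.7×5.31) = 3.718×10^-5 K/W
R_total = 0.2592 K/W;  Q = ΔT/R_total = 771/0.2592 = 2975 W
T_interface = T_inner − Q·ΣR(inner→interface) = 804 − 2980×0.02158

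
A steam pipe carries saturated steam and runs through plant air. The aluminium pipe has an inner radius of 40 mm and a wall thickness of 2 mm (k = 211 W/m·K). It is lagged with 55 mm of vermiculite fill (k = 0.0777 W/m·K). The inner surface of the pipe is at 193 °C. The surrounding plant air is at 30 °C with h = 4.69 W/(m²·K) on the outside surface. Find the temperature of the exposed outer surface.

Radial resistances (cylindrical: R_cond = ln(r_o/r_i)/(2πkL), R_conv = 1/(h·2πrL)):
R_aluminium pipe wall = ln(42/40)/(2π×211×1) = 3.68×10^-5 K/W
R_vermiculite fill = ln(97/42)/(2π×0.0777×1) = 1.715 K/W
R_outer film = 1/(h_o·2πr_oL) = 1/(4.69×2π×0.097×1) = 0.3498 K/W
R_total = 2.064 K/W
Q = ΔT/R_total = 163/2.064
Q = 79 W/m
T_interface = T_inner − Q·ΣR(inner→interface) = 193 − 79×1.715

T ≈ 57.6 °C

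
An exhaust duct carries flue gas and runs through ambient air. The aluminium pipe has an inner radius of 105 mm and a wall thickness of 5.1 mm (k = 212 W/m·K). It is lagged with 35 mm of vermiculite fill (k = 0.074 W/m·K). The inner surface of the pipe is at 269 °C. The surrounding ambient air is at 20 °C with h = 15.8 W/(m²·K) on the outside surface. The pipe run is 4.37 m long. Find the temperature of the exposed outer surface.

Treating each annulus and film as a series resistance:
R_aluminium pipe wall = ln(110.1/105)/(2π×212×4.37) = 8.148×10^-6 K/W
R_vermiculite fill = ln(145.1/110.1)/(2π×0.074×4.37) = 0.1359 K/W
R_outer film = 1/(h_o·2πr_oL) = 1/(15.8×2π×0.1451×4.37) = 0.01589 K/W
R_total = 0.1517 K/W
Q = ΔT/R_total = 249/0.1517
Q = 1640 W
T_interface = T_inner − Q·ΣR(inner→interface) = 269 − 1640×0.1359

T ≈ 46.1 °C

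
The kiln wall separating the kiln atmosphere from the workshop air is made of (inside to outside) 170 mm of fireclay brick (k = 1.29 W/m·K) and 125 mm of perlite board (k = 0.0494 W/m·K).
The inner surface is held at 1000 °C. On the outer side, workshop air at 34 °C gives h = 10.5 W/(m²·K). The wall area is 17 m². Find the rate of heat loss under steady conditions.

Model the wall as resistances in series:
R_fireclay brick = L/(kA) = 0.17/(1.29×17) = 0.007752 K/W
R_perlite board = L/(kA) = 0.125/(0.0494×17) = 0.1488 K/W
R_outer film = 1/(h_o·A) = 1/(10.5×17) = 0.005602 K/W
R_total = 0.1622 K/W
Q = ΔT / R_total = 966 / 0.1622

Q ≈ 5960 W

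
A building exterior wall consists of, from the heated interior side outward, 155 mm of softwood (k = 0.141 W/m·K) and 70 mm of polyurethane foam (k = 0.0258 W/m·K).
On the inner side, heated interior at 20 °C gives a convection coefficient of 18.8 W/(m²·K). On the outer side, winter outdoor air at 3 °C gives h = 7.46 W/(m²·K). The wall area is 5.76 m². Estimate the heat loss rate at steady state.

Treating each layer as a thermal resistance in series:
R_inner film = 1/(h_i·A) = 1/(18.8×5.76) = 0.009235 K/W
R_softwood = L/(kA) = 0.155/(0.141×5.76) = 0.1908 K/W
R_polyurethane foam = L/(kA) = 0.07/(0.0258×5.76) = 0.471 K/W
R_outer film = 1/(h_o·A) = 1/(7.46×5.76) = 0.02327 K/W
R_total = 0.6944 K/W
Q = ΔT / R_total = 17 / 0.6944

Q ≈ 24.5 W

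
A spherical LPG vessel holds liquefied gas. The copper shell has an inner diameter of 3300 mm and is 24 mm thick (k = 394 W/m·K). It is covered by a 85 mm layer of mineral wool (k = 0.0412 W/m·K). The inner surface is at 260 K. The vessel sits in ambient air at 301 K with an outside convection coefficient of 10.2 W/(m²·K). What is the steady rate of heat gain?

Q ≈ 704 W

For a spherical shell R = (1/r₁ − 1/r₂)/(4πk); film R = 1/(h·4πr²). In series:
R_copper shell = (1/1.65 − 1/1.674)/(4π×394) = 1.755×10^-6 K/W
R_mineral wool = (1/1.674 − 1/1.759)/(4π×0.0412) = 0.05576 K/W
R_outer film = 1/(h·4πr_o²) = 1/(10.2×4π×1.759²) = 0.002521 K/W
R_total = 0.05828 K/W
Q = ΔT/R_total = 41/0.05828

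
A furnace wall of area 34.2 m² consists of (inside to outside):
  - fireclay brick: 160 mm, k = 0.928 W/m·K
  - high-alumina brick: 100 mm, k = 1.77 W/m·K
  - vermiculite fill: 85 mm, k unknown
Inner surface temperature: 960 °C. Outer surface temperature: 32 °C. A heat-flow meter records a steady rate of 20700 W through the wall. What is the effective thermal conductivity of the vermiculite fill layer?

Thermal resistances in series:
R_fireclay brick = L/(kA) = 0.16/(0.928×34.2) = 0.005041 K/W
R_high-alumina brick = L/(kA) = 0.1/(1.77×34.2) = 0.001652 K/W
Sum of known resistances R_other = 0.006693 K/W
Total R = ΔT/Q = 928/20700 = 0.04483 K/W
R_vermiculite fill = R_total − R_other = 0.03814 K/W
k = L/(R·A) = 0.085/(0.03814×34.2)

k ≈ 0.0652 W/(m·K)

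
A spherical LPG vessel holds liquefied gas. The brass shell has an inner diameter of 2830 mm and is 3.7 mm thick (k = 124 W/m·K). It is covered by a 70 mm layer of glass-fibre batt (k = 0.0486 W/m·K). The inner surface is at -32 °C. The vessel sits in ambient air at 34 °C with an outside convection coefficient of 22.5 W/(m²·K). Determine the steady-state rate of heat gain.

Spherical conduction: R = (1/r_in − 1/r_out)/(4πk) per layer; series-sum.
R_brass shell = (1/1.415 − 1/1.4187)/(4π×124) = 1.183×10^-6 K/W
R_glass-fibre batt = (1/1.4187 − 1/1.4887)/(4π×0.0486) = 0.05427 K/W
R_outer film = 1/(h·4πr_o²) = 1/(22.5×4π×1.4887²) = 0.001596 K/W
R_total = 0.05587 K/W
Q = ΔT/R_total = 66/0.05587

Q ≈ 1180 W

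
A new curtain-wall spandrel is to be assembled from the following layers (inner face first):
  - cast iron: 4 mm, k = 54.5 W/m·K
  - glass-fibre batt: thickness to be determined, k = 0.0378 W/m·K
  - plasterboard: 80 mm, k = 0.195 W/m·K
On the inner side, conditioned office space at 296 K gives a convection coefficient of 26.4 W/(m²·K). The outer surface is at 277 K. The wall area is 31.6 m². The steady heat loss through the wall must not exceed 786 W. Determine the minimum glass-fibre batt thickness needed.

L ≈ 11.9 mm

Treating each layer as a thermal resistance in series:
R_inner film = 1/(h_i·A) = 1/(26.4×31.6) = 0.001199 K/W
R_cast iron = L/(kA) = 0.004/(54.5×31.6) = 2.323×10^-6 K/W
R_plasterboard = L/(kA) = 0.08/(0.195×31.6) = 0.01298 K/W
Sum of the known resistances R_other = 0.01418 K/W
Required total resistance R_tot = ΔT/Q_allow = 19/786 = 0.02417 K/W
R_glass-fibre batt = R_tot − R_other = 0.009989 K/W
L = R·k·A = 0.009989×0.0378×31.6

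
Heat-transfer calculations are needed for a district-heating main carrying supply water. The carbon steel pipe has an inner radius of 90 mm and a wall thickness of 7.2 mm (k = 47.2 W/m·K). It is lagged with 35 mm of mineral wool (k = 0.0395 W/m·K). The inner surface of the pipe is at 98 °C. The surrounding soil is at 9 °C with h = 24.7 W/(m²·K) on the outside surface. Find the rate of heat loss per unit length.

Treating each annulus and film as a series resistance:
R_carbon steel pipe wall = ln(97.2/90)/(2π×47.2×1) = 2.595×10^-4 K/W
R_mineral wool = ln(132.2/97.2)/(2π×0.0395×1) = 1.239 K/W
R_outer film = 1/(h_o·2πr_oL) = 1/(24.7×2π×0.1322×1) = 0.04874 K/W
R_total = 1.288 K/W
Q = ΔT/R_total = 89/1.288

q′ ≈ 69.1 W/m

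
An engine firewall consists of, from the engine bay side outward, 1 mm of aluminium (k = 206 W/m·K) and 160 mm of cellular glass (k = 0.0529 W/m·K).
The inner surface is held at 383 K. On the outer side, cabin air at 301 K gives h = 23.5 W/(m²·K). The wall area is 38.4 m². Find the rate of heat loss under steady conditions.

Q ≈ 1030 W

Using the resistance-network approach (series):
R_aluminium = L/(kA) = 0.001/(206×38.4) = 1.264×10^-7 K/W
R_cellular glass = L/(kA) = 0.16/(0.0529×38.4) = 0.07876 K/W
R_outer film = 1/(h_o·A) = 1/(23.5×38.4) = 0.001108 K/W
R_total = 0.07987 K/W
Q = ΔT / R_total = 82 / 0.07987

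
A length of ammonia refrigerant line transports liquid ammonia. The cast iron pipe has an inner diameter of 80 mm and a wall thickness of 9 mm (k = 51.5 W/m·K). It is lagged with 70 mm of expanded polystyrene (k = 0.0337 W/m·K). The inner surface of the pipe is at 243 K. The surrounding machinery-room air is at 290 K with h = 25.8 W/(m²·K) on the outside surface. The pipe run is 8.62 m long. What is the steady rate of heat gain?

Q ≈ 95.5 W

Treating each annulus and film as a series resistance:
R_cast iron pipe wall = ln(49/40)/(2π×51.5×8.62) = 7.276×10^-5 K/W
R_expanded polystyrene = ln(119/49)/(2π×0.0337×8.62) = 0.4861 K/W
R_outer film = 1/(h_o·2πr_oL) = 1/(25.8×2π×0.119×8.62) = 0.006014 K/W
R_total = 0.4922 K/W
Q = ΔT/R_total = 47/0.4922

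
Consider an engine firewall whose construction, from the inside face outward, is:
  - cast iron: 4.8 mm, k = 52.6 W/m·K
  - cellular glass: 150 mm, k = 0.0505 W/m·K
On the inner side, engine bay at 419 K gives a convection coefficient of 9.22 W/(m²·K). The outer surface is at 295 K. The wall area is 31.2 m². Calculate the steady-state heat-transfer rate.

Q ≈ 1260 W

Series thermal resistances:
R_inner film = 1/(h_i·A) = 1/(9.22×31.2) = 0.003476 K/W
R_cast iron = L/(kA) = 0.0048/(52.6×31.2) = 2.925×10^-6 K/W
R_cellular glass = L/(kA) = 0.15/(0.0505×31.2) = 0.0952 K/W
R_total = 0.09868 K/W
Q = ΔT / R_total = 124 / 0.09868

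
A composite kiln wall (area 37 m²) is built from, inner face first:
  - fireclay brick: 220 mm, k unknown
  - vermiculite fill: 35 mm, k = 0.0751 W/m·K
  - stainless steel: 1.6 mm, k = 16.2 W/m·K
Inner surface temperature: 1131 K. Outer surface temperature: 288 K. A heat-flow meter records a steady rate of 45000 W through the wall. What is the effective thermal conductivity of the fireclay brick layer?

k ≈ 0.969 W/(m·K)

Model the wall as resistances in series:
R_vermiculite fill = L/(kA) = 0.035/(0.0751×37) = 0.0126 K/W
R_stainless steel = L/(kA) = 0.0016/(16.2×37) = 2.669×10^-6 K/W
Sum of known resistances R_other = 0.0126 K/W
Total R = ΔT/Q = 843/45000 = 0.01873 K/W
R_fireclay brick = R_total − R_other = 0.006135 K/W
k = L/(R·A) = 0.22/(0.006135×37)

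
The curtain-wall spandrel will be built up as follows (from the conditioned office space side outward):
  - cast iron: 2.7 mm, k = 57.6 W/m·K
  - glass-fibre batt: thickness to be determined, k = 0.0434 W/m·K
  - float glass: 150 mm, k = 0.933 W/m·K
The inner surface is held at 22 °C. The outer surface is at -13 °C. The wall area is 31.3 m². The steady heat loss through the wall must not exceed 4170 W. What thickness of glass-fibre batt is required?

L ≈ 4.42 mm

Model the wall as resistances in series:
R_cast iron = L/(kA) = 0.0027/(57.6×31.3) = 1.498×10^-6 K/W
R_float glass = L/(kA) = 0.15/(0.933×31.3) = 0.005136 K/W
Sum of the known resistances R_other = 0.005138 K/W
Required total resistance R_tot = ΔT/Q_allow = 35/4170 = 0.008393 K/W
R_glass-fibre batt = R_tot − R_other = 0.003255 K/W
L = R·k·A = 0.003255×0.0434×31.3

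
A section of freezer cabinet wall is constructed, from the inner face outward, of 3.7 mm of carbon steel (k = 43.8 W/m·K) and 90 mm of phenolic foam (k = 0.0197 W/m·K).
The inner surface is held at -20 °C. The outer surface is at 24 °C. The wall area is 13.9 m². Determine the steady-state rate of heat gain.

Model the wall as resistances in series:
R_carbon steel = L/(kA) = 0.0037/(43.8×13.9) = 6.077×10^-6 K/W
R_phenolic foam = L/(kA) = 0.09/(0.0197×13.9) = 0.3287 K/W
R_total = 0.3287 K/W
Q = ΔT / R_total = 44 / 0.3287

Q ≈ 134 W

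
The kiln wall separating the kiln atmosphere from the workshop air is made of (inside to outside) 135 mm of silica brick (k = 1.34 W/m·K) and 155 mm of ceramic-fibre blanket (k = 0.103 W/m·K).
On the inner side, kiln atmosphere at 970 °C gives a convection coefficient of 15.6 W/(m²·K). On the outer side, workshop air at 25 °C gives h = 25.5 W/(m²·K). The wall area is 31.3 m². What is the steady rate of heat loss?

Series thermal resistances:
R_inner film = 1/(h_i·A) = 1/(15.6×31.3) = 0.002048 K/W
R_silica brick = L/(kA) = 0.135/(1.34×31.3) = 0.003219 K/W
R_ceramic-fibre blanket = L/(kA) = 0.155/(0.103×31.3) = 0.04808 K/W
R_outer film = 1/(h_o·A) = 1/(25.5×31.3) = 0.001253 K/W
R_total = 0.0546 K/W
Q = ΔT / R_total = 945 / 0.0546

Q ≈ 17300 W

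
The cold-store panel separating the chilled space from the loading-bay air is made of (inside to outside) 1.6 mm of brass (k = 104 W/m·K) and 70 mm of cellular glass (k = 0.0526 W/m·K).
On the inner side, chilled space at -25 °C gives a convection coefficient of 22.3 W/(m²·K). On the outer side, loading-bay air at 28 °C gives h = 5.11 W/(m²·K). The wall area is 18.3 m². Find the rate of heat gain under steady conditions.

Q ≈ 617 W

Treating each layer as a thermal resistance in series:
R_inner film = 1/(h_i·A) = 1/(22.3×18.3) = 0.00245 K/W
R_brass = L/(kA) = 0.0016/(104×18.3) = 8.407×10^-7 K/W
R_cellular glass = L/(kA) = 0.07/(0.0526×18.3) = 0.07272 K/W
R_outer film = 1/(h_o·A) = 1/(5.11×18.3) = 0.01069 K/W
R_total = 0.08587 K/W
Q = ΔT / R_total = 53 / 0.08587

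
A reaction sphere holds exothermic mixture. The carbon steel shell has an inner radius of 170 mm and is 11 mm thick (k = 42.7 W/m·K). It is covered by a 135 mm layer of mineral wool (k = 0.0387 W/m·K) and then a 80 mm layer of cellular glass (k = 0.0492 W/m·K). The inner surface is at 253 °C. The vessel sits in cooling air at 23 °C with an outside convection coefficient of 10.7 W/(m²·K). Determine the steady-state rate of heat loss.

Radial (spherical) resistances in series:
R_carbon steel shell = (1/0.17 − 1/0.181)/(4π×42.7) = 6.662×10^-4 K/W
R_mineral wool = (1/0.181 − 1/0.316)/(4π×0.0387) = 4.853 K/W
R_cellular glass = (1/0.316 − 1/0.396)/(4π×0.0492) = 1.034 K/W
R_outer film = 1/(h·4πr_o²) = 1/(10.7×4π×0.396²) = 0.04743 K/W
R_total = 5.936 K/W
Q = ΔT/R_total = 230/5.936

Q ≈ 38.7 W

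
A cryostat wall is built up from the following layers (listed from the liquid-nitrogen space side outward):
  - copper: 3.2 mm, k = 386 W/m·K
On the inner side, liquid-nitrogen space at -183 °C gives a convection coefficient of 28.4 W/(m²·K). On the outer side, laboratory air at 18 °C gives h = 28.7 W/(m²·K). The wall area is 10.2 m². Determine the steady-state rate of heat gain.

Q ≈ 29300 W

Model the wall as resistances in series:
R_inner film = 1/(h_i·A) = 1/(28.4×10.2) = 0.003452 K/W
R_copper = L/(kA) = 0.0032/(386×10.2) = 8.128×10^-7 K/W
R_outer film = 1/(h_o·A) = 1/(28.7×10.2) = 0.003416 K/W
R_total = 0.006869 K/W
Q = ΔT / R_total = 201 / 0.006869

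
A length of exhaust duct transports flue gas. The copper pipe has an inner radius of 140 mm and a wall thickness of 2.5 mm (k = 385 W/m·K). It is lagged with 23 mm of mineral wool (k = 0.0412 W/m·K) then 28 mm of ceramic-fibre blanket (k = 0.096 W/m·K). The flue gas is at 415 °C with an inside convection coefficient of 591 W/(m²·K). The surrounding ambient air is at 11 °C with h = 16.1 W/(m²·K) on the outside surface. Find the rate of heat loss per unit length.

Treating each annulus and film as a series resistance:
R_inner film = 1/(h_i·2πr₁L) = 1/(591×2π×0.14×1) = 0.001924 K/W
R_copper pipe wall = ln(142.5/140)/(2π×385×1) = 7.317×10^-6 K/W
R_mineral wool = ln(165.5/142.5)/(2π×0.0412×1) = 0.578 K/W
R_ceramic-fibre blanket = ln(193.5/165.5)/(2π×0.096×1) = 0.2591 K/W
R_outer film = 1/(h_o·2πr_oL) = 1/(16.1×2π×0.1935×1) = 0.05109 K/W
R_total = 0.8902 K/W
Q = ΔT/R_total = 404/0.8902

q′ ≈ 454 W/m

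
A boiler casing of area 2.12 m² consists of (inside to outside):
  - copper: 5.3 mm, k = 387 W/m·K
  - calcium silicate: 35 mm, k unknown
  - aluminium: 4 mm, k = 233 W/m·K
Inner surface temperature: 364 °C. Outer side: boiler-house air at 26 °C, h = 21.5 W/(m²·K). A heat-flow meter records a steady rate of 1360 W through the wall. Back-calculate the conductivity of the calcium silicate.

k ≈ 0.0729 W/(m·K)

Model the wall as resistances in series:
R_copper = L/(kA) = 0.0053/(387×2.12) = 6.46×10^-6 K/W
R_aluminium = L/(kA) = 0.004/(233×2.12) = 8.098×10^-6 K/W
R_outer film = 1/(h_o·A) = 1/(21.5×2.12) = 0.02194 K/W
Sum of known resistances R_other = 0.02195 K/W
Total R = ΔT/Q = 338/1360 = 0.2485 K/W
R_calcium silicate = R_total − R_other = 0.2266 K/W
k = L/(R·A) = 0.035/(0.2266×2.12)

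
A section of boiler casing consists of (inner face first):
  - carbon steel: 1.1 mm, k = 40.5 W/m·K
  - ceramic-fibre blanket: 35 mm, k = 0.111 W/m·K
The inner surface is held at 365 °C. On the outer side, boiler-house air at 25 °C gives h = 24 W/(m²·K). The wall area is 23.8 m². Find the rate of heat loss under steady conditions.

Q ≈ 22700 W

Thermal resistances in series:
R_carbon steel = L/(kA) = 0.0011/(40.5×23.8) = 1.141×10^-6 K/W
R_ceramic-fibre blanket = L/(kA) = 0.035/(0.111×23.8) = 0.01325 K/W
R_outer film = 1/(h_o·A) = 1/(24×23.8) = 0.001751 K/W
R_total = 0.015 K/W
Q = ΔT / R_total = 340 / 0.015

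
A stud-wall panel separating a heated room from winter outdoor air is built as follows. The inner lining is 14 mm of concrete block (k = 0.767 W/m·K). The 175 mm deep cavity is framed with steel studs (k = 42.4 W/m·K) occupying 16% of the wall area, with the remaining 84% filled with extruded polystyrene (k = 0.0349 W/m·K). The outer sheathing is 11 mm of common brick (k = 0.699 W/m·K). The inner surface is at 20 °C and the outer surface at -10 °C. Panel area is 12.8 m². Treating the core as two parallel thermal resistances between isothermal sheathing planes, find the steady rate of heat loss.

Q ≈ 6430 W

Sheathing layers in series; stud and cavity paths in parallel between them.
R_inner = 0.014/(0.767×12.8) = 0.001426 K/W
R_stud  = 0.175/(42.4×0.16×12.8) = 0.002015 K/W
R_cav   = 0.175/(0.0349×0.84×12.8) = 0.4664 K/W
1/R_core = 1/R_stud + 1/R_cav → R_core = 0.002007 K/W
R_outer = 0.011/(0.699×12.8) = 0.001229 K/W
R_total = 0.004662 K/W
Q = ΔT/R_total = 30/0.004662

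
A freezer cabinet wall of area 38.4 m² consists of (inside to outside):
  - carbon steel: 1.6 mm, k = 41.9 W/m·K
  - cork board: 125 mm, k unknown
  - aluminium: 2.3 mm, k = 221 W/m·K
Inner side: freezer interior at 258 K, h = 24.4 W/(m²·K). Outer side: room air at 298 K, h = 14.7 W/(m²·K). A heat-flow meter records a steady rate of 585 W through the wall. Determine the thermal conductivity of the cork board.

Series thermal resistances:
R_inner film = 1/(h_i·A) = 1/(24.4×38.4) = 0.001067 K/W
R_carbon steel = L/(kA) = 0.0016/(41.9×38.4) = 9.944×10^-7 K/W
R_aluminium = L/(kA) = 0.0023/(221×38.4) = 2.71×10^-7 K/W
R_outer film = 1/(h_o·A) = 1/(14.7×38.4) = 0.001772 K/W
Sum of known resistances R_other = 0.00284 K/W
Total R = ΔT/Q = 40/585 = 0.06838 K/W
R_cork board = R_total − R_other = 0.06554 K/W
k = L/(R·A) = 0.125/(0.06554×38.4)

k ≈ 0.0497 W/(m·K)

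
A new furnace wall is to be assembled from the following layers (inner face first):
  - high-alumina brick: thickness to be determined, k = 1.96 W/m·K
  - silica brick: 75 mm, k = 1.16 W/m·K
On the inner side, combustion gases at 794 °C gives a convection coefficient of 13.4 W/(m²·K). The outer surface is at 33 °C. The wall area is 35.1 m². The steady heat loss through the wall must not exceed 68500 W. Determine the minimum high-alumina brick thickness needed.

Treating each layer as a thermal resistance in series:
R_inner film = 1/(h_i·A) = 1/(13.4×35.1) = 0.002126 K/W
R_silica brick = L/(kA) = 0.075/(1.16×35.1) = 0.001842 K/W
Sum of the known resistances R_other = 0.003968 K/W
Required total resistance R_tot = ΔT/Q_allow = 761/68500 = 0.01111 K/W
R_high-alumina brick = R_tot − R_other = 0.007141 K/W
L = R·k·A = 0.007141×1.96×35.1

L ≈ 491 mm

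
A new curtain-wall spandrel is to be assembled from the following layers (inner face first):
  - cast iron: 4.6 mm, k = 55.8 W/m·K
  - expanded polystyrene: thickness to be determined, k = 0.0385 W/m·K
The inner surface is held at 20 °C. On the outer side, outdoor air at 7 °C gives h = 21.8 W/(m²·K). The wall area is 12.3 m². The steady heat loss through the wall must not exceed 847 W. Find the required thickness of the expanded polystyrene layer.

L ≈ 5.5 mm

Model the wall as resistances in series:
R_cast iron = L/(kA) = 0.0046/(55.8×12.3) = 6.702×10^-6 K/W
R_outer film = 1/(h_o·A) = 1/(21.8×12.3) = 0.003729 K/W
Sum of the known resistances R_other = 0.003736 K/W
Required total resistance R_tot = ΔT/Q_allow = 13/847 = 0.01535 K/W
R_expanded polystyrene = R_tot − R_other = 0.01161 K/W
L = R·k·A = 0.01161×0.0385×12.3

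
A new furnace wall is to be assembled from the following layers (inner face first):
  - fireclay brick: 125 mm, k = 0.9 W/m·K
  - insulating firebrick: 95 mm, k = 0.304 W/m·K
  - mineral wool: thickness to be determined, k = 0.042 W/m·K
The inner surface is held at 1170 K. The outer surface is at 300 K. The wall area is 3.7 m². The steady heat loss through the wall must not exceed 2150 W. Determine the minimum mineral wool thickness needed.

L ≈ 43.9 mm

Thermal resistances in series:
R_fireclay brick = L/(kA) = 0.125/(0.9×3.7) = 0.03754 K/W
R_insulating firebrick = L/(kA) = 0.095/(0.304×3.7) = 0.08446 K/W
Sum of the known resistances R_other = 0.122 K/W
Required total resistance R_tot = ΔT/Q_allow = 870/2150 = 0.4047 K/W
R_mineral wool = R_tot − R_other = 0.2827 K/W
L = R·k·A = 0.2827×0.042×3.7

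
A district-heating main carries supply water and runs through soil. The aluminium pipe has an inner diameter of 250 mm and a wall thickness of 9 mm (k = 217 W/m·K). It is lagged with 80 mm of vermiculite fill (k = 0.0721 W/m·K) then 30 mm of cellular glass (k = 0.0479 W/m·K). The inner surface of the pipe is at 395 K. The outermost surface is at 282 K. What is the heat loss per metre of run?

Radial resistances (cylindrical: R_cond = ln(r_o/r_i)/(2πkL), R_conv = 1/(h·2πrL)):
R_aluminium pipe wall = ln(134/125)/(2π×217×1) = 5.099×10^-5 K/W
R_vermiculite fill = ln(214/134)/(2π×0.0721×1) = 1.033 K/W
R_cellular glass = ln(244/214)/(2π×0.0479×1) = 0.4359 K/W
R_total = 1.469 K/W
Q = ΔT/R_total = 113/1.469

q′ ≈ 76.9 W/m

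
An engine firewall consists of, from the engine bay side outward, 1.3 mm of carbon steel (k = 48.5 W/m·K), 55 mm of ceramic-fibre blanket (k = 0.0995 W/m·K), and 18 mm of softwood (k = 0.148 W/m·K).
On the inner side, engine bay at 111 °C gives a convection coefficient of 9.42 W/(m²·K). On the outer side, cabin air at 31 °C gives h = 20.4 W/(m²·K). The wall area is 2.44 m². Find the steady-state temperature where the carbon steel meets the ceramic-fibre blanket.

T ≈ 101 °C

Series thermal resistances:
R_inner film = 1/(h_i·A) = 1/(9.42×2.44) = 0.04351 K/W
R_carbon steel = L/(kA) = 0.0013/(48.5×2.44) = 1.099×10^-5 K/W
R_ceramic-fibre blanket = L/(kA) = 0.055/(0.0995×2.44) = 0.2265 K/W
R_softwood = L/(kA) = 0.018/(0.148×2.44) = 0.04984 K/W
R_outer film = 1/(h_o·A) = 1/(20.4×2.44) = 0.02009 K/W
R_total = 0.34 K/W;  Q = ΔT/R_total = 80/0.34 = 235.3 W
T_interface = T_inner − Q·ΣR(inner→interface) = 111 − 235×0.04352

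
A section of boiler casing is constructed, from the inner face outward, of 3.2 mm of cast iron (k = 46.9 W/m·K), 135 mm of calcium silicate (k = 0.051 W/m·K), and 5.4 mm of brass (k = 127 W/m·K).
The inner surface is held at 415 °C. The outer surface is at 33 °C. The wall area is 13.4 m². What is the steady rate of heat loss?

Q ≈ 1930 W

Treating each layer as a thermal resistance in series:
R_cast iron = L/(kA) = 0.0032/(46.9×13.4) = 5.092×10^-6 K/W
R_calcium silicate = L/(kA) = 0.135/(0.051×13.4) = 0.1975 K/W
R_brass = L/(kA) = 0.0054/(127×13.4) = 3.173×10^-6 K/W
R_total = 0.1975 K/W
Q = ΔT / R_total = 382 / 0.1975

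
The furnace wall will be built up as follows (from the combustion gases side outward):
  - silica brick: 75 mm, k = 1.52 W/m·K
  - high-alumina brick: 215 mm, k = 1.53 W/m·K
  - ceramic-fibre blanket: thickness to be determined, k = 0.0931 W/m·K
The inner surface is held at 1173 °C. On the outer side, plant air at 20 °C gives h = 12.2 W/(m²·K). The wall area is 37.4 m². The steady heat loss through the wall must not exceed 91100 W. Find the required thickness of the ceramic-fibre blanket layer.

Using the resistance-network approach (series):
R_silica brick = L/(kA) = 0.075/(1.52×37.4) = 0.001319 K/W
R_high-alumina brick = L/(kA) = 0.215/(1.53×37.4) = 0.003757 K/W
R_outer film = 1/(h_o·A) = 1/(12.2×37.4) = 0.002192 K/W
Sum of the known resistances R_other = 0.007268 K/W
Required total resistance R_tot = ΔT/Q_allow = 1153/91100 = 0.01266 K/W
R_ceramic-fibre blanket = R_tot − R_other = 0.005388 K/W
L = R·k·A = 0.005388×0.0931×37.4

L ≈ 18.8 mm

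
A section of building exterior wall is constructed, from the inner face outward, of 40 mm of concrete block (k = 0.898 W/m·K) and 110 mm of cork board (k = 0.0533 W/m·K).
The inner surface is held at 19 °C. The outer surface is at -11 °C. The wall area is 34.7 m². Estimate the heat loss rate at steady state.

Q ≈ 494 W

Treating each layer as a thermal resistance in series:
R_concrete block = L/(kA) = 0.04/(0.898×34.7) = 0.001284 K/W
R_cork board = L/(kA) = 0.11/(0.0533×34.7) = 0.05948 K/W
R_total = 0.06076 K/W
Q = ΔT / R_total = 30 / 0.06076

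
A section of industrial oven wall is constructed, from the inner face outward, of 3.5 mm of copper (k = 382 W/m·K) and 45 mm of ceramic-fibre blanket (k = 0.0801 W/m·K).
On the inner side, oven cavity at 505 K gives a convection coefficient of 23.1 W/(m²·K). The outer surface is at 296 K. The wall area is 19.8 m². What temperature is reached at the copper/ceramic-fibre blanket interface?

Series thermal resistances:
R_inner film = 1/(h_i·A) = 1/(23.1×19.8) = 0.002186 K/W
R_copper = L/(kA) = 0.0035/(382×19.8) = 4.627×10^-7 K/W
R_ceramic-fibre blanket = L/(kA) = 0.045/(0.0801×19.8) = 0.02837 K/W
R_total = 0.03056 K/W;  Q = ΔT/R_total = 209/0.03056 = 6839 W
T_interface = T_inner − Q·ΣR(inner→interface) = 505 − 6840×0.002187

T ≈ 490 K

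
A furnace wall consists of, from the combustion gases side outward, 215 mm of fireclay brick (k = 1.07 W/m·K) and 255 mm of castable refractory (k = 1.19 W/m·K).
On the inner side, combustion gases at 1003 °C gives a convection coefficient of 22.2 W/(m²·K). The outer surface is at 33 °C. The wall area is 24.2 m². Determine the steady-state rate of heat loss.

Q ≈ 51000 W

Thermal resistances in series:
R_inner film = 1/(h_i·A) = 1/(22.2×24.2) = 0.001861 K/W
R_fireclay brick = L/(kA) = 0.215/(1.07×24.2) = 0.008303 K/W
R_castable refractory = L/(kA) = 0.255/(1.19×24.2) = 0.008855 K/W
R_total = 0.01902 K/W
Q = ΔT / R_total = 970 / 0.01902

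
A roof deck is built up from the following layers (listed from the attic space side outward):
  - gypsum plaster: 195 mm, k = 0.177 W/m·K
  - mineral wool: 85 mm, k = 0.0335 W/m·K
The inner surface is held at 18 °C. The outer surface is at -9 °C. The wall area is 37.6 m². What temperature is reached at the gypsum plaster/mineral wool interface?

Model the wall as resistances in series:
R_gypsum plaster = L/(kA) = 0.195/(0.177×37.6) = 0.0293 K/W
R_mineral wool = L/(kA) = 0.085/(0.0335×37.6) = 0.06748 K/W
R_total = 0.09678 K/W;  Q = ΔT/R_total = 27/0.09678 = 279 W
T_interface = T_inner − Q·ΣR(inner→interface) = 18 − 279×0.0293

T ≈ 9.83 °C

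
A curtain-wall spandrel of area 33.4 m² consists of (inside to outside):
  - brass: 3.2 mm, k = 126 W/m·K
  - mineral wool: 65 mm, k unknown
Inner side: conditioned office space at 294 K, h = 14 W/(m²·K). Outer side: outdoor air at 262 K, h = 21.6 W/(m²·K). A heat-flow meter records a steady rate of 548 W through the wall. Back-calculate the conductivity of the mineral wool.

k ≈ 0.0355 W/(m·K)

Series thermal resistances:
R_inner film = 1/(h_i·A) = 1/(14×33.4) = 0.002139 K/W
R_brass = L/(kA) = 0.0032/(126×33.4) = 7.604×10^-7 K/W
R_outer film = 1/(h_o·A) = 1/(21.6×33.4) = 0.001386 K/W
Sum of known resistances R_other = 0.003525 K/W
Total R = ΔT/Q = 32/548 = 0.05839 K/W
R_mineral wool = R_total − R_other = 0.05487 K/W
k = L/(R·A) = 0.065/(0.05487×33.4)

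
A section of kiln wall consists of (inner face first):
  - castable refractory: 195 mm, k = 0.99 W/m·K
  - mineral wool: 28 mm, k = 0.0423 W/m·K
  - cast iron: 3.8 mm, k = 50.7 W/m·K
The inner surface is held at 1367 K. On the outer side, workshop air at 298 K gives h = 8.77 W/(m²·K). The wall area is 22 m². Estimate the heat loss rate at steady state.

Q ≈ 24200 W

Using the resistance-network approach (series):
R_castable refractory = L/(kA) = 0.195/(0.99×22) = 0.008953 K/W
R_mineral wool = L/(kA) = 0.028/(0.0423×22) = 0.03009 K/W
R_cast iron = L/(kA) = 0.0038/(50.7×22) = 3.407×10^-6 K/W
R_outer film = 1/(h_o·A) = 1/(8.77×22) = 0.005183 K/W
R_total = 0.04423 K/W
Q = ΔT / R_total = 1069 / 0.04423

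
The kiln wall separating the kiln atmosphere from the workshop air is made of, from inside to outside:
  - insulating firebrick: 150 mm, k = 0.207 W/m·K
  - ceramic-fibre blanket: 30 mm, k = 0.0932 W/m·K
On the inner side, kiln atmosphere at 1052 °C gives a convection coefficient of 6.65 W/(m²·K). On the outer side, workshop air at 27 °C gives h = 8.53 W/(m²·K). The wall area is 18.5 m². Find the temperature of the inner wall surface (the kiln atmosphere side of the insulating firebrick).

Thermal resistances in series:
R_inner film = 1/(h_i·A) = 1/(6.65×18.5) = 0.008128 K/W
R_insulating firebrick = L/(kA) = 0.15/(0.207×18.5) = 0.03917 K/W
R_ceramic-fibre blanket = L/(kA) = 0.03/(0.0932×18.5) = 0.0174 K/W
R_outer film = 1/(h_o·A) = 1/(8.53×18.5) = 0.006337 K/W
R_total = 0.07103 K/W;  Q = ΔT/R_total = 1025/0.07103 = 14430 W
T_interface = T_inner − Q·ΣR(inner→interface) = 1052 − 14400×0.008128

T ≈ 935 °C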